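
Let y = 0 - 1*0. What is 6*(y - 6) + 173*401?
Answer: 69337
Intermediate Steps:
y = 0 (y = 0 + 0 = 0)
6*(y - 6) + 173*401 = 6*(0 - 6) + 173*401 = 6*(-6) + 69373 = -36 + 69373 = 69337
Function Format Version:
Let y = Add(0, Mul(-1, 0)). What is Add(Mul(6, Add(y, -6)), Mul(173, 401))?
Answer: 69337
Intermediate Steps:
y = 0 (y = Add(0, 0) = 0)
Add(Mul(6, Add(y, -6)), Mul(173, 401)) = Add(Mul(6, Add(0, -6)), Mul(173, 401)) = Add(Mul(6, -6), 69373) = Add(-36, 69373) = 69337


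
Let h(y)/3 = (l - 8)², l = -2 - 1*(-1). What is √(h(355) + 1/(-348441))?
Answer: √29502904358442/348441 ≈ 15.588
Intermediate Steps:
l = -1 (l = -2 + 1 = -1)
h(y) = 243 (h(y) = 3*(-1 - 8)² = 3*(-9)² = 3*81 = 243)
√(h(355) + 1/(-348441)) = √(243 + 1/(-348441)) = √(243 - 1/348441) = √(84671162/348441) = √29502904358442/348441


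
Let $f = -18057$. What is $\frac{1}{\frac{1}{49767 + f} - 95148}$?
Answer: $- \frac{31710}{3017143079} \approx -1.051 \cdot 10^{-5}$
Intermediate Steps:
$\frac{1}{\frac{1}{49767 + f} - 95148} = \frac{1}{\frac{1}{49767 - 18057} - 95148} = \frac{1}{\frac{1}{31710} - 95148} = \frac{1}{- \frac{3017143079}{31710}} = - \frac{31710}{3017143079}$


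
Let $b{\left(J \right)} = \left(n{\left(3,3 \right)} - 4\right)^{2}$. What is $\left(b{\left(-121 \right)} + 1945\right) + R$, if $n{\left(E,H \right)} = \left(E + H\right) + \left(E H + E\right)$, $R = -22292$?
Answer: $-20151$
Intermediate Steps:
$n{\left(E,H \right)} = H + 2 E + E H$ ($n{\left(E,H \right)} = \left(E + H\right) + \left(E + E H\right) = H + 2 E + E H$)
$b{\left(J \right)} = 196$ ($b{\left(J \right)} = \left(\left(3 + 2 \cdot 3 + 3 \cdot 3\right) - 4\right)^{2} = \left(\left(3 + 6 + 9\right) - 4\right)^{2} = \left(18 - 4\right)^{2} = 14^{2} = 196$)
$\left(b{\left(-121 \right)} + 1945\right) + R = \left(196 + 1945\right) - 22292 = 2141 - 22292 = -20151$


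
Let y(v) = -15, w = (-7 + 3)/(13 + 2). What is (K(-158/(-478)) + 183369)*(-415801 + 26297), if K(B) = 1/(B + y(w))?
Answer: -125204400539200/1753 ≈ -7.1423e+10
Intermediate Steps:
w = -4/15 ≈ -0.26667
K(B) = 1/(-15 + B) (K(B) = 1/(B - 15) = 1/(-15 + B))
(K(-158/(-478)) + 183369)*(-415801 + 26297) = (1/(-15 - 158/(-478)) + 183369)*(-415801 + 26297) = (1/(-15 - 158*(-1/478)) + 183369)*(-389504) = (1/(-15 + 79/239) + 183369)*(-389504) = (1/(-3506/239) + 183369)*(-389504) = (-239/3506 + 183369)*(-389504) = (642891475/3506)*(-389504) = -125204400539200/1753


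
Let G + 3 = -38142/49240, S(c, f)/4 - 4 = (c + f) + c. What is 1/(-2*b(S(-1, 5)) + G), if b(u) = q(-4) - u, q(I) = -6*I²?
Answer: 24620/6012829 ≈ 0.0040946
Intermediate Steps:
S(c, f) = 16 + 4*f + 8*c (S(c, f) = 16 + 4*((c + f) + c) = 16 + 4*(f + 2*c) = 16 + (4*f + 8*c) = 16 + 4*f + 8*c)
b(u) = -96 - u (b(u) = -6*(-4)² - u = -6*16 - u = -96 - u)
G = -92931/24620 (G = -3 - 38142/49240 = -3 - 38142*1/49240 = -3 - 19071/24620 = -92931/24620 ≈ -3.7746)
1/(-2*b(S(-1, 5)) + G) = 1/(-2*(-96 - (16 + 4*5 + 8*(-1))) - 92931/24620) = 1/(-2*(-96 - (16 + 20 - 8)) - 92931/24620) = 1/(-2*(-96 - 1*28) - 92931/24620) = 1/(-2*(-96 - 28) - 92931/24620) = 1/(-2*(-124) - 92931/24620) = 1/(248 - 92931/24620) = 1/(6012829/24620) = 24620/6012829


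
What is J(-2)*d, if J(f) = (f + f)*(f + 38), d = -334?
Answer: 48096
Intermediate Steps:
J(f) = 2*f*(38 + f) (J(f) = (2*f)*(38 + f) = 2*f*(38 + f))
J(-2)*d = (2*(-2)*(38 - 2))*(-334) = (2*(-2)*36)*(-334) = -144*(-334) = 48096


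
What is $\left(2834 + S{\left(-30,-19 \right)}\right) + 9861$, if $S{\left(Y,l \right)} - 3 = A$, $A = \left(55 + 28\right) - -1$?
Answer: $12782$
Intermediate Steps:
$A = 84$ ($A = 83 + \left(-19 + 20\right) = 83 + 1 = 84$)
$S{\left(Y,l \right)} = 87$ ($S{\left(Y,l \right)} = 3 + 84 = 87$)
$\left(2834 + S{\left(-30,-19 \right)}\right) + 9861 = \left(2834 + 87\right) + 9861 = 2921 + 9861 = 12782$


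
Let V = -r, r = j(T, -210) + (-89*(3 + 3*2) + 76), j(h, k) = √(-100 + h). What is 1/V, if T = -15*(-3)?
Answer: 145/105136 + I*√55/525680 ≈ 0.0013792 + 1.4108e-5*I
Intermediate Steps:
T = 45
r = -725 + I*√55 (r = √(-100 + 45) + (-89*(3 + 3*2) + 76) = √(-55) + (-89*(3 + 6) + 76) = I*√55 + (-89*9 + 76) = I*√55 + (-801 + 76) = I*√55 - 725 = -725 + I*√55 ≈ -725.0 + 7.4162*I)
V = 725 - I*√55 (V = -(-725 + I*√55) = 725 - I*√55 ≈ 725.0 - 7.4162*I)
1/V = 1/(725 - I*√55)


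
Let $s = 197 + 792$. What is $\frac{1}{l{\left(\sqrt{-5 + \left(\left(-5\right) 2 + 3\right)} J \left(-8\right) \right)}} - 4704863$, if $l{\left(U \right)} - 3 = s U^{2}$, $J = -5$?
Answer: $- \frac{89339688419812}{18988797} \approx -4.7049 \cdot 10^{6}$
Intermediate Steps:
$s = 989$
$l{\left(U \right)} = 3 + 989 U^{2}$
$\frac{1}{l{\left(\sqrt{-5 + \left(\left(-5\right) 2 + 3\right)} J \left(-8\right) \right)}} - 4704863 = \frac{1}{3 + 989 \left(\sqrt{-5 + \left(\left(-5\right) 2 + 3\right)} \left(-5\right) \left(-8\right)\right)^{2}} - 4704863 = \frac{1}{3 + 989 \left(\sqrt{-5 + \left(-10 + 3\right)} \left(-5\right) \left(-8\right)\right)^{2}} - 4704863 = \frac{1}{3 + 989 \left(\sqrt{-5 - 7} \left(-5\right) \left(-8\right)\right)^{2}} - 4704863 = \frac{1}{3 + 989 \left(\sqrt{-12} \left(-5\right) \left(-8\right)\right)^{2}} - 4704863 = \frac{1}{3 + 989 \left(2 i \sqrt{3} \left(-5\right) \left(-8\right)\right)^{2}} - 4704863 = \frac{1}{3 + 989 \left(- 10 i \sqrt{3} \left(-8\right)\right)^{2}} - 4704863 = \frac{1}{3 + 989 \left(80 i \sqrt{3}\right)^{2}} - 4704863 = \frac{1}{3 + 989 \left(-19200\right)} - 4704863 = \frac{1}{3 - 18988800} - 4704863 = \frac{1}{-18988797} - 4704863 = - \frac{1}{18988797} - 4704863 = - \frac{89339688419812}{18988797}$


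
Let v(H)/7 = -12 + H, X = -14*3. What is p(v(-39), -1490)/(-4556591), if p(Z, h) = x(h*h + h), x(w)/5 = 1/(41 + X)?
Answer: 5/4556591 ≈ 1.0973e-6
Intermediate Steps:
X = -42
v(H) = -84 + 7*H (v(H) = 7*(-12 + H) = -84 + 7*H)
x(w) = -5 (x(w) = 5/(41 - 42) = 5/(-1) = 5*(-1) = -5)
p(Z, h) = -5
p(v(-39), -1490)/(-4556591) = -5/(-4556591) = -5*(-1/4556591) = 5/4556591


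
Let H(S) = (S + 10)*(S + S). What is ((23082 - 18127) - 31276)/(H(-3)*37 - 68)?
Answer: 26321/1622 ≈ 16.228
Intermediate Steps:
H(S) = 2*S*(10 + S) (H(S) = (10 + S)*(2*S) = 2*S*(10 + S))
((23082 - 18127) - 31276)/(H(-3)*37 - 68) = ((23082 - 18127) - 31276)/((2*(-3)*(10 - 3))*37 - 68) = (4955 - 31276)/((2*(-3)*7)*37 - 68) = -26321/(-42*37 - 68) = -26321/(-1554 - 68) = -26321/(-1622) = -26321*(-1/1622) = 26321/1622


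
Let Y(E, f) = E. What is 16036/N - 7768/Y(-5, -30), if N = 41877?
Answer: 325380716/209385 ≈ 1554.0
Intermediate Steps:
16036/N - 7768/Y(-5, -30) = 16036/41877 - 7768/(-5) = 16036*(1/41877) - 7768*(-⅕) = 16036/41877 + 7768/5 = 325380716/209385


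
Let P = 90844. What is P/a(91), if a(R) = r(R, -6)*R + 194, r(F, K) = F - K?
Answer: 90844/9021 ≈ 10.070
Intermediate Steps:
a(R) = 194 + R*(6 + R) (a(R) = (R - 1*(-6))*R + 194 = (R + 6)*R + 194 = (6 + R)*R + 194 = R*(6 + R) + 194 = 194 + R*(6 + R))
P/a(91) = 90844/(194 + 91*(6 + 91)) = 90844/(194 + 91*97) = 90844/(194 + 8827) = 90844/9021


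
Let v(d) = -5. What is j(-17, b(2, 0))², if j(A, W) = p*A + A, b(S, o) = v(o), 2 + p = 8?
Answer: 14161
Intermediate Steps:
p = 6 (p = -2 + 8 = 6)
b(S, o) = -5
j(A, W) = 7*A (j(A, W) = 6*A + A = 7*A)
j(-17, b(2, 0))² = (7*(-17))² = (-119)² = 14161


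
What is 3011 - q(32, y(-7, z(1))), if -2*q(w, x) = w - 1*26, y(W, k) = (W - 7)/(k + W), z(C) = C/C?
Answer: 3014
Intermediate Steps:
z(C) = 1
y(W, k) = (-7 + W)/(W + k)
q(w, x) = 13 - w/2 (q(w, x) = -(w - 1*26)/2 = -(w - 26)/2 = -(-26 + w)/2 = 13 - w/2)
3011 - q(32, y(-7, z(1))) = 3011 - (13 - 1/2*32) = 3011 - (13 - 16) = 3011 - 1*(-3) = 3011 + 3 = 3014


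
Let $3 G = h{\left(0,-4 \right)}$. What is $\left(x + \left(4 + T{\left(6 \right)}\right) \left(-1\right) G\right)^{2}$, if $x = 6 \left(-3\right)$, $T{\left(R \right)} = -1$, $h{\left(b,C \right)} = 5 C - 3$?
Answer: $25$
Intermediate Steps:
$h{\left(b,C \right)} = -3 + 5 C$
$G = - \frac{23}{3}$ ($G = \frac{-3 + 5 \left(-4\right)}{3} = \frac{-3 - 20}{3} = \frac{1}{3} \left(-23\right) = - \frac{23}{3} \approx -7.6667$)
$x = -18$
$\left(x + \left(4 + T{\left(6 \right)}\right) \left(-1\right) G\right)^{2} = \left(-18 + \left(4 - 1\right) \left(-1\right) \left(- \frac{23}{3}\right)\right)^{2} = \left(-18 + 3 \left(-1\right) \left(- \frac{23}{3}\right)\right)^{2} = \left(-18 - -23\right)^{2} = \left(-18 + 23\right)^{2} = 5^{2} = 25$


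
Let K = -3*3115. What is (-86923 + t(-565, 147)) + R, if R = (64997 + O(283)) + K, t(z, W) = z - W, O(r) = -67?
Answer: -32050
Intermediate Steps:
K = -9345
R = 55585 (R = (64997 - 67) - 9345 = 64930 - 9345 = 55585)
(-86923 + t(-565, 147)) + R = (-86923 + (-565 - 1*147)) + 55585 = (-86923 + (-565 - 147)) + 55585 = (-86923 - 712) + 55585 = -87635 + 55585 = -32050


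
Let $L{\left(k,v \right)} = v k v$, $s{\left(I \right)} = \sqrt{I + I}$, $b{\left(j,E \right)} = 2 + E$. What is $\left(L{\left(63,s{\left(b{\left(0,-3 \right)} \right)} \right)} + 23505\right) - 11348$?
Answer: $12031$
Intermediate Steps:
$s{\left(I \right)} = \sqrt{2} \sqrt{I}$ ($s{\left(I \right)} = \sqrt{2 I} = \sqrt{2} \sqrt{I}$)
$L{\left(k,v \right)} = k v^{2}$ ($L{\left(k,v \right)} = k v v = k v^{2}$)
$\left(L{\left(63,s{\left(b{\left(0,-3 \right)} \right)} \right)} + 23505\right) - 11348 = \left(63 \left(\sqrt{2} \sqrt{2 - 3}\right)^{2} + 23505\right) - 11348 = \left(63 \left(\sqrt{2} \sqrt{-1}\right)^{2} + 23505\right) - 11348 = \left(63 \left(\sqrt{2} i\right)^{2} + 23505\right) - 11348 = \left(63 \left(i \sqrt{2}\right)^{2} + 23505\right) - 11348 = \left(63 \left(-2\right) + 23505\right) - 11348 = \left(-126 + 23505\right) - 11348 = 23379 - 11348 = 12031$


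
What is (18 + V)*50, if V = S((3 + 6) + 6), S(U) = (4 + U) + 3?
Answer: 2000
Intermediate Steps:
S(U) = 7 + U
V = 22 (V = 7 + ((3 + 6) + 6) = 7 + (9 + 6) = 7 + 15 = 22)
(18 + V)*50 = (18 + 22)*50 = 40*50 = 2000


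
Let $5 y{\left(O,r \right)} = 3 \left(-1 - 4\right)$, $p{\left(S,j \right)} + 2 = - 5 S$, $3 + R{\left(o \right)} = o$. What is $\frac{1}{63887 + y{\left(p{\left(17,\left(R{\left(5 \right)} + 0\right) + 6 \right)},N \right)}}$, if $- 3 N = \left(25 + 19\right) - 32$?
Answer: $\frac{1}{63884} \approx 1.5653 \cdot 10^{-5}$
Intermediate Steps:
$R{\left(o \right)} = -3 + o$
$N = -4$ ($N = - \frac{\left(25 + 19\right) - 32}{3} = - \frac{44 - 32}{3} = \left(- \frac{1}{3}\right) 12 = -4$)
$p{\left(S,j \right)} = -2 - 5 S$
$y{\left(O,r \right)} = -3$ ($y{\left(O,r \right)} = \frac{3 \left(-1 - 4\right)}{5} = \frac{3 \left(-5\right)}{5} = \frac{1}{5} \left(-15\right) = -3$)
$\frac{1}{63887 + y{\left(p{\left(17,\left(R{\left(5 \right)} + 0\right) + 6 \right)},N \right)}} = \frac{1}{63887 - 3} = \frac{1}{63884}$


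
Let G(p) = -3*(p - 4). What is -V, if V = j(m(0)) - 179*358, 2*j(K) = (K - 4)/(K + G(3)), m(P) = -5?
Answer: 256319/4 ≈ 64080.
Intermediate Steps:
G(p) = 12 - 3*p (G(p) = -3*(-4 + p) = 12 - 3*p)
j(K) = (-4 + K)/(2*(3 + K)) (j(K) = ((K - 4)/(K + (12 - 3*3)))/2 = ((-4 + K)/(K + (12 - 9)))/2 = ((-4 + K)/(K + 3))/2 = ((-4 + K)/(3 + K))/2 = (-4 + K)/(2*(3 + K)))
V = -256319/4 (V = (-4 - 5)/(2*(3 - 5)) - 179*358 = (1/2)*(-9)/(-2) - 64082 = (1/2)*(-1/2)*(-9) - 64082 = 9/4 - 64082 = -256319/4 ≈ -64080.)
-V = -1*(-256319/4) = 256319/4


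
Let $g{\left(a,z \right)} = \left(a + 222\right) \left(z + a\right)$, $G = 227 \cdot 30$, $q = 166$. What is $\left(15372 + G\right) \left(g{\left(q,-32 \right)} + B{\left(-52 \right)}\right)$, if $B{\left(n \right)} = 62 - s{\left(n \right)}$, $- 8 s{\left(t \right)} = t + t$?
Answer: $1154373462$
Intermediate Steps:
$s{\left(t \right)} = - \frac{t}{4}$ ($s{\left(t \right)} = - \frac{t + t}{8} = - \frac{2 t}{8} = - \frac{t}{4}$)
$G = 6810$
$g{\left(a,z \right)} = \left(222 + a\right) \left(a + z\right)$
$B{\left(n \right)} = 62 + \frac{n}{4}$ ($B{\left(n \right)} = 62 - - \frac{n}{4} = 62 + \frac{n}{4}$)
$\left(15372 + G\right) \left(g{\left(q,-32 \right)} + B{\left(-52 \right)}\right) = \left(15372 + 6810\right) \left(\left(166^{2} + 222 \cdot 166 + 222 \left(-32\right) + 166 \left(-32\right)\right) + \left(62 + \frac{1}{4} \left(-52\right)\right)\right) = 22182 \left(\left(27556 + 36852 - 7104 - 5312\right) + \left(62 - 13\right)\right) = 22182 \left(51992 + 49\right) = 22182 \cdot 52041 = 1154373462$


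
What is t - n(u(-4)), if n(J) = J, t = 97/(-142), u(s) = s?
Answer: 471/142 ≈ 3.3169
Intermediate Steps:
t = -97/142 (t = 97*(-1/142) = -97/142 ≈ -0.68310)
t - n(u(-4)) = -97/142 - 1*(-4) = -97/142 + 4 = 471/142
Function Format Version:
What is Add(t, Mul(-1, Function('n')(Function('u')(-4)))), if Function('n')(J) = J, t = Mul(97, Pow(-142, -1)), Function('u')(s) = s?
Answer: Rational(471, 142) ≈ 3.3169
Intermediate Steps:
t = Rational(-97, 142) (t = Mul(97, Rational(-1, 142)) = Rational(-97, 142) ≈ -0.68310)
Add(t, Mul(-1, Function('n')(Function('u')(-4)))) = Add(Rational(-97, 142), Mul(-1, -4)) = Add(Rational(-97, 142), 4) = Rational(471, 142)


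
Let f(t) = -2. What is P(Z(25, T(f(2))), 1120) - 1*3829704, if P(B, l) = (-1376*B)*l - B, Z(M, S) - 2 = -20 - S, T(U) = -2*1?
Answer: 20828232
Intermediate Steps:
T(U) = -2
Z(M, S) = -18 - S (Z(M, S) = 2 + (-20 - S) = -18 - S)
P(B, l) = -B - 1376*B*l (P(B, l) = -1376*B*l - B = -B - 1376*B*l)
P(Z(25, T(f(2))), 1120) - 1*3829704 = -(-18 - 1*(-2))*(1 + 1376*1120) - 1*3829704 = -(-18 + 2)*(1 + 1541120) - 3829704 = -1*(-16)*1541121 - 3829704 = 24657936 - 3829704 = 20828232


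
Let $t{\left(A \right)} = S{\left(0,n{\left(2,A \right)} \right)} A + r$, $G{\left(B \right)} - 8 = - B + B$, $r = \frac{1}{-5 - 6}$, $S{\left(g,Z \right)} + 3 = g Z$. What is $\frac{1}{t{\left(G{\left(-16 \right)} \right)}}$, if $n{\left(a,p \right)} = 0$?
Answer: $- \frac{11}{265} \approx -0.041509$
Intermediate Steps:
$S{\left(g,Z \right)} = -3 + Z g$ ($S{\left(g,Z \right)} = -3 + g Z = -3 + Z g$)
$r = - \frac{1}{11}$ ($r = \frac{1}{-11} = - \frac{1}{11} \approx -0.090909$)
$G{\left(B \right)} = 8$ ($G{\left(B \right)} = 8 + \left(- B + B\right) = 8 + 0 = 8$)
$t{\left(A \right)} = - \frac{1}{11} - 3 A$ ($t{\left(A \right)} = \left(-3 + 0 \cdot 0\right) A - \frac{1}{11} = \left(-3 + 0\right) A - \frac{1}{11} = - 3 A - \frac{1}{11} = - \frac{1}{11} - 3 A$)
$\frac{1}{t{\left(G{\left(-16 \right)} \right)}} = \frac{1}{- \frac{1}{11} - 24} = \frac{1}{- \frac{265}{11}} = - \frac{11}{265}$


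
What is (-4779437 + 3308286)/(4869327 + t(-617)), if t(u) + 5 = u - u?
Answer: -1471151/4869322 ≈ -0.30213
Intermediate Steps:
t(u) = -5 (t(u) = -5 + (u - u) = -5 + 0 = -5)
(-4779437 + 3308286)/(4869327 + t(-617)) = (-4779437 + 3308286)/(4869327 - 5) = -1471151/4869322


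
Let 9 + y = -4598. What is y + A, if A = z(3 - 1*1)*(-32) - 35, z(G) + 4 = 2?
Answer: -4578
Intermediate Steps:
z(G) = -2 (z(G) = -4 + 2 = -2)
y = -4607 (y = -9 - 4598 = -4607)
A = 29 (A = -2*(-32) - 35 = 64 - 35 = 29)
y + A = -4607 + 29 = -4578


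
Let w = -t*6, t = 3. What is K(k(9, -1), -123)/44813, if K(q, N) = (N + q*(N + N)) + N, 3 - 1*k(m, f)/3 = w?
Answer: -384/1093 ≈ -0.35133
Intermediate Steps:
w = -18 (w = -1*3*6 = -3*6 = -18)
k(m, f) = 63 (k(m, f) = 9 - 3*(-18) = 9 + 54 = 63)
K(q, N) = 2*N + 2*N*q (K(q, N) = (N + q*(2*N)) + N = (N + 2*N*q) + N = 2*N + 2*N*q)
K(k(9, -1), -123)/44813 = (2*(-123)*(1 + 63))/44813 = (2*(-123)*64)*(1/44813) = -15744*1/44813 = -384/1093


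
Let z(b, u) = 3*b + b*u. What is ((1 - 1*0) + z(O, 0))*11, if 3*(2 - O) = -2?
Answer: 99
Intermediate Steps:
O = 8/3 (O = 2 - ⅓*(-2) = 2 + ⅔ = 8/3 ≈ 2.6667)
((1 - 1*0) + z(O, 0))*11 = ((1 - 1*0) + 8*(3 + 0)/3)*11 = ((1 + 0) + (8/3)*3)*11 = (1 + 8)*11 = 9*11 = 99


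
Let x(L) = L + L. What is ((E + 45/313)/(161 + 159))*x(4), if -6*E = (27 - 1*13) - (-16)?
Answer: -38/313 ≈ -0.12141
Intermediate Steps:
E = -5 (E = -((27 - 1*13) - (-16))/6 = -((27 - 13) - 1*(-16))/6 = -(14 + 16)/6 = -⅙*30 = -5)
x(L) = 2*L
((E + 45/313)/(161 + 159))*x(4) = ((-5 + 45/313)/(161 + 159))*(2*4) = ((-5 + 45*(1/313))/320)*8 = ((-5 + 45/313)*(1/320))*8 = -1520/313*1/320*8 = -19/1252*8 = -38/313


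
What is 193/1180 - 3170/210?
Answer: -370007/24780 ≈ -14.932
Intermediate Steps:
193/1180 - 3170/210 = 193*(1/1180) - 3170*1/210 = 193/1180 - 317/21 = -370007/24780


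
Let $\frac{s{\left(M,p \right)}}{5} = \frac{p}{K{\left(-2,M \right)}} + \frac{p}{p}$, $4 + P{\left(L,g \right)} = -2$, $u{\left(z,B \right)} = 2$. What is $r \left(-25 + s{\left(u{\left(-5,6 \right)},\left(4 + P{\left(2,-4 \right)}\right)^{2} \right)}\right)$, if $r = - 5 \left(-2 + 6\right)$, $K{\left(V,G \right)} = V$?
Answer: $600$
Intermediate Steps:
$P{\left(L,g \right)} = -6$ ($P{\left(L,g \right)} = -4 - 2 = -6$)
$r = -20$ ($r = \left(-5\right) 4 = -20$)
$s{\left(M,p \right)} = 5 - \frac{5 p}{2}$ ($s{\left(M,p \right)} = 5 \left(\frac{p}{-2} + \frac{p}{p}\right) = 5 \left(p \left(- \frac{1}{2}\right) + 1\right) = 5 \left(- \frac{p}{2} + 1\right) = 5 \left(1 - \frac{p}{2}\right) = 5 - \frac{5 p}{2}$)
$r \left(-25 + s{\left(u{\left(-5,6 \right)},\left(4 + P{\left(2,-4 \right)}\right)^{2} \right)}\right) = - 20 \left(-25 + \left(5 - \frac{5 \left(4 - 6\right)^{2}}{2}\right)\right) = - 20 \left(-25 + \left(5 - \frac{5 \left(-2\right)^{2}}{2}\right)\right) = - 20 \left(-25 + \left(5 - 10\right)\right) = - 20 \left(-25 - 5\right) = \left(-20\right) \left(-30\right) = 600$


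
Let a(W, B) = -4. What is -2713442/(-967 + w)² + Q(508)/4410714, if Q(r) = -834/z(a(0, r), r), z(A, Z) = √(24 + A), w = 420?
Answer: -2713442/299209 - 139*√5/7351190 ≈ -9.0688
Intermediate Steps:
Q(r) = -417*√5/5 (Q(r) = -834/√(24 - 4) = -834*√5/10 = -417*√5/5)
-2713442/(-967 + w)² + Q(508)/4410714 = -2713442/(-967 + 420)² - 417*√5/5/4410714 = -2713442/((-547)²) - 417*√5/5*(1/4410714) = -2713442/299209 - 139*√5/7351190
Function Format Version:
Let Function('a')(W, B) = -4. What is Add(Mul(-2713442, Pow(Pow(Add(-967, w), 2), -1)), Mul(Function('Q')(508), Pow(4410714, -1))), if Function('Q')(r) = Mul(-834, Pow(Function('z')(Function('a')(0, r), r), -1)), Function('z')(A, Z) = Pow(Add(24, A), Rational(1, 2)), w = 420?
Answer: Add(Rational(-2713442, 299209), Mul(Rational(-139, 7351190), Pow(5, Rational(1, 2)))) ≈ -9.0688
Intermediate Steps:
Function('Q')(r) = Mul(Rational(-417, 5), Pow(5, Rational(1, 2))) (Function('Q')(r) = Mul(-834, Pow(Pow(Add(24, -4), Rational(1, 2)), -1)) = Mul(-834, Pow(Pow(20, Rational(1, 2)), -1)) = Mul(-834, Pow(Mul(2, Pow(5, Rational(1, 2))), -1)) = Mul(-834, Mul(Rational(1, 10), Pow(5, Rational(1, 2)))) = Mul(Rational(-417, 5), Pow(5, Rational(1, 2))))
Add(Mul(-2713442, Pow(Pow(Add(-967, w), 2), -1)), Mul(Function('Q')(508), Pow(4410714, -1))) = Add(Mul(-2713442, Pow(Pow(Add(-967, 420), 2), -1)), Mul(Mul(Rational(-417, 5), Pow(5, Rational(1, 2))), Pow(4410714, -1))) = Add(Mul(-2713442, Pow(Pow(-547, 2), -1)), Mul(Mul(Rational(-417, 5), Pow(5, Rational(1, 2))), Rational(1, 4410714))) = Add(Mul(-2713442, Pow(299209, -1)), Mul(Rational(-139, 7351190), Pow(5, Rational(1, 2)))) = Add(Mul(-2713442, Rational(1, 299209)), Mul(Rational(-139, 7351190), Pow(5, Rational(1, 2)))) = Add(Rational(-2713442, 299209), Mul(Rational(-139, 7351190), Pow(5, Rational(1, 2))))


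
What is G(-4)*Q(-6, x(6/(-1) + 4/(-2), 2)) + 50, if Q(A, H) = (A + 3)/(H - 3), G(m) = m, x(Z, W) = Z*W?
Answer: 938/19 ≈ 49.368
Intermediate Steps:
x(Z, W) = W*Z
Q(A, H) = (3 + A)/(-3 + H)
G(-4)*Q(-6, x(6/(-1) + 4/(-2), 2)) + 50 = -4*(3 - 6)/(-3 + 2*(6/(-1) + 4/(-2))) + 50 = -4*(-3)/(-3 + 2*(6*(-1) + 4*(-½))) + 50 = -4*(-3)/(-3 + 2*(-6 - 2)) + 50 = -4*(-3)/(-3 + 2*(-8)) + 50 = -4*(-3)/(-3 - 16) + 50 = -4*(-3)/(-19) + 50 = -(-4)*(-3)/19 + 50 = -4*3/19 + 50 = -12/19 + 50 = 938/19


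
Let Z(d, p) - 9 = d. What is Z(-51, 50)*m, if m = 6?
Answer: -252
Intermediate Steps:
Z(d, p) = 9 + d
Z(-51, 50)*m = (9 - 51)*6 = -42*6 = -252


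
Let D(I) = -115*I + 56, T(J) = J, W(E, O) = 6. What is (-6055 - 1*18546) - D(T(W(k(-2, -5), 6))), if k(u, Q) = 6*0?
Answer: -23967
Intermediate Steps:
k(u, Q) = 0
D(I) = 56 - 115*I
(-6055 - 1*18546) - D(T(W(k(-2, -5), 6))) = (-6055 - 1*18546) - (56 - 115*6) = (-6055 - 18546) - (56 - 690) = -24601 - 1*(-634) = -24601 + 634 = -23967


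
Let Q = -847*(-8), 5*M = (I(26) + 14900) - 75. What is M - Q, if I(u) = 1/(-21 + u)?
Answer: -95274/25 ≈ -3811.0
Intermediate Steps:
M = 74126/25 (M = ((1/(-21 + 26) + 14900) - 75)/5 = ((1/5 + 14900) - 75)/5 = (74501/5 - 75)/5 = (1/5)*(74126/5) = 74126/25 ≈ 2965.0)
Q = 6776
M - Q = 74126/25 - 1*6776 = 74126/25 - 6776 = -95274/25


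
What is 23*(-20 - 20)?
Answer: -920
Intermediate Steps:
23*(-20 - 20) = 23*(-40) = -920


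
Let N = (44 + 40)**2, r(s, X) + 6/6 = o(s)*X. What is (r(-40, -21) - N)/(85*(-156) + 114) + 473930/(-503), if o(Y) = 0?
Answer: -6226734109/6612438 ≈ -941.67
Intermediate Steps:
r(s, X) = -1 (r(s, X) = -1 + 0*X = -1 + 0 = -1)
N = 7056 (N = 84**2 = 7056)
(r(-40, -21) - N)/(85*(-156) + 114) + 473930/(-503) = (-1 - 1*7056)/(85*(-156) + 114) + 473930/(-503) = (-1 - 7056)/(-13260 + 114) + 473930*(-1/503) = -7057/(-13146) - 473930/503 = -7057*(-1/13146) - 473930/503 = 7057/13146 - 473930/503 = -6226734109/6612438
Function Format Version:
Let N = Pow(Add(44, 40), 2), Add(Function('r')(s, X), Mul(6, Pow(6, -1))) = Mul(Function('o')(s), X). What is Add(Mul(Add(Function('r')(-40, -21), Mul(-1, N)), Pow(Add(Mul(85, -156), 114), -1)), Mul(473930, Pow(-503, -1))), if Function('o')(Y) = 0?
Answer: Rational(-6226734109, 6612438) ≈ -941.67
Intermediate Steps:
Function('r')(s, X) = -1 (Function('r')(s, X) = Add(-1, Mul(0, X)) = Add(-1, 0) = -1)
N = 7056 (N = Pow(84, 2) = 7056)
Add(Mul(Add(Function('r')(-40, -21), Mul(-1, N)), Pow(Add(Mul(85, -156), 114), -1)), Mul(473930, Pow(-503, -1))) = Add(Mul(Add(-1, Mul(-1, 7056)), Pow(Add(Mul(85, -156), 114), -1)), Mul(473930, Pow(-503, -1))) = Add(Mul(Add(-1, -7056), Pow(Add(-13260, 114), -1)), Mul(473930, Rational(-1, 503))) = Add(Mul(-7057, Pow(-13146, -1)), Rational(-473930, 503)) = Add(Mul(-7057, Rational(-1, 13146)), Rational(-473930, 503)) = Add(Rational(7057, 13146), Rational(-473930, 503)) = Rational(-6226734109, 6612438)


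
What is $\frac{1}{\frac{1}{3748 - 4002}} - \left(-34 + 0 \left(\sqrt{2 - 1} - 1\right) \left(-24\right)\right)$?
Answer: $-220$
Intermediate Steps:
$\frac{1}{\frac{1}{3748 - 4002}} - \left(-34 + 0 \left(\sqrt{2 - 1} - 1\right) \left(-24\right)\right) = \frac{1}{\frac{1}{-254}} - \left(-34 + 0 \left(\sqrt{1} - 1\right) \left(-24\right)\right) = \frac{1}{- \frac{1}{254}} - \left(-34 + 0 \left(1 - 1\right) \left(-24\right)\right) = -254 - \left(-34 + 0 \cdot 0 \left(-24\right)\right) = -254 - \left(-34 + 0 \left(-24\right)\right) = -254 - \left(-34 + 0\right) = -254 - -34 = -254 + 34 = -220$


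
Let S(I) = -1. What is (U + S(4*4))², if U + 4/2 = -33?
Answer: 1296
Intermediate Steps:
U = -35 (U = -2 - 33 = -35)
(U + S(4*4))² = (-35 - 1)² = (-36)² = 1296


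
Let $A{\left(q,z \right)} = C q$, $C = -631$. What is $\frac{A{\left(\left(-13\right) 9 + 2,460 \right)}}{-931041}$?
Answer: $- \frac{72565}{931041} \approx -0.07794$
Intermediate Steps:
$A{\left(q,z \right)} = - 631 q$
$\frac{A{\left(\left(-13\right) 9 + 2,460 \right)}}{-931041} = \frac{\left(-631\right) \left(\left(-13\right) 9 + 2\right)}{-931041} = - 631 \left(-117 + 2\right) \left(- \frac{1}{931041}\right) = \left(-631\right) \left(-115\right) \left(- \frac{1}{931041}\right) = 72565 \left(- \frac{1}{931041}\right) = - \frac{72565}{931041}$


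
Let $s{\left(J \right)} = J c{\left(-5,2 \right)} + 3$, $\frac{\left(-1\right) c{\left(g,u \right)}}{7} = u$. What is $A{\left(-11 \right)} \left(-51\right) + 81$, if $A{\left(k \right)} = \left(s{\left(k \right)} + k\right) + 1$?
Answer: $-7416$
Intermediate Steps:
$c{\left(g,u \right)} = - 7 u$
$s{\left(J \right)} = 3 - 14 J$ ($s{\left(J \right)} = J \left(\left(-7\right) 2\right) + 3 = J \left(-14\right) + 3 = - 14 J + 3 = 3 - 14 J$)
$A{\left(k \right)} = 4 - 13 k$ ($A{\left(k \right)} = \left(\left(3 - 14 k\right) + k\right) + 1 = \left(3 - 13 k\right) + 1 = 4 - 13 k$)
$A{\left(-11 \right)} \left(-51\right) + 81 = \left(4 - -143\right) \left(-51\right) + 81 = \left(4 + 143\right) \left(-51\right) + 81 = 147 \left(-51\right) + 81 = -7497 + 81 = -7416$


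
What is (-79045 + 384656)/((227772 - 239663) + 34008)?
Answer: 305611/22117 ≈ 13.818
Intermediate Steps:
(-79045 + 384656)/((227772 - 239663) + 34008) = 305611/(-11891 + 34008) = 305611/22117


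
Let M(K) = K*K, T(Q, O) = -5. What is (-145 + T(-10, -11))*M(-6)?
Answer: -5400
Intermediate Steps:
M(K) = K²
(-145 + T(-10, -11))*M(-6) = (-145 - 5)*(-6)² = -150*36 = -5400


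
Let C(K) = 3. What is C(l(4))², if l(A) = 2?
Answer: 9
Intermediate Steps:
C(l(4))² = 3² = 9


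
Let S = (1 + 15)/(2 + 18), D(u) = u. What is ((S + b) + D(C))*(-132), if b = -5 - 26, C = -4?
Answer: 22572/5 ≈ 4514.4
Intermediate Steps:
b = -31
S = 4/5 (S = 16/20 = 16*(1/20) = 4/5 ≈ 0.80000)
((S + b) + D(C))*(-132) = ((4/5 - 31) - 4)*(-132) = (-151/5 - 4)*(-132) = -171/5*(-132) = 22572/5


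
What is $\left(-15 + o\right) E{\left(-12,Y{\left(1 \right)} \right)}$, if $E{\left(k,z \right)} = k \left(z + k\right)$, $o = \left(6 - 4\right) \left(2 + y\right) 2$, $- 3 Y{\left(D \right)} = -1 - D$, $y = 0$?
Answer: $-952$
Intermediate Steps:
$Y{\left(D \right)} = \frac{1}{3} + \frac{D}{3}$ ($Y{\left(D \right)} = - \frac{-1 - D}{3} = \frac{1}{3} + \frac{D}{3}$)
$o = 8$ ($o = \left(6 - 4\right) \left(2 + 0\right) 2 = 2 \cdot 2 \cdot 2 = 2 \cdot 4 = 8$)
$E{\left(k,z \right)} = k \left(k + z\right)$
$\left(-15 + o\right) E{\left(-12,Y{\left(1 \right)} \right)} = \left(-15 + 8\right) \left(- 12 \left(-12 + \left(\frac{1}{3} + \frac{1}{3} \cdot 1\right)\right)\right) = - 7 \left(- 12 \left(-12 + \left(\frac{1}{3} + \frac{1}{3}\right)\right)\right) = - 7 \left(- 12 \left(-12 + \frac{2}{3}\right)\right) = - 7 \left(\left(-12\right) \left(- \frac{34}{3}\right)\right) = \left(-7\right) 136 = -952$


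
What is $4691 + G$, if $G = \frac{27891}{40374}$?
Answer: $\frac{21046925}{4486} \approx 4691.7$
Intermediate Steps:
$G = \frac{3099}{4486}$ ($G = 27891 \cdot \frac{1}{40374} = \frac{3099}{4486} \approx 0.69082$)
$4691 + G = 4691 + \frac{3099}{4486} = \frac{21046925}{4486}$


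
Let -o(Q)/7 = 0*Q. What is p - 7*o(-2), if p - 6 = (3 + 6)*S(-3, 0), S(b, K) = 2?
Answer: 24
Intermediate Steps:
o(Q) = 0 (o(Q) = -0*Q = -7*0 = 0)
p = 24 (p = 6 + (3 + 6)*2 = 6 + 9*2 = 6 + 18 = 24)
p - 7*o(-2) = 24 - 7*0 = 24 + 0 = 24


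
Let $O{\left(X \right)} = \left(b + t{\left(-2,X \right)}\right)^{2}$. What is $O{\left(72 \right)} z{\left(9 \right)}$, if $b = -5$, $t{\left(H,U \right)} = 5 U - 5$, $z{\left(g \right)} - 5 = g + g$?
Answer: $2817500$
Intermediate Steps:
$z{\left(g \right)} = 5 + 2 g$ ($z{\left(g \right)} = 5 + \left(g + g\right) = 5 + 2 g$)
$t{\left(H,U \right)} = -5 + 5 U$
$O{\left(X \right)} = \left(-10 + 5 X\right)^{2}$ ($O{\left(X \right)} = \left(-5 + \left(-5 + 5 X\right)\right)^{2} = \left(-10 + 5 X\right)^{2}$)
$O{\left(72 \right)} z{\left(9 \right)} = 25 \left(-2 + 72\right)^{2} \left(5 + 2 \cdot 9\right) = 25 \cdot 70^{2} \left(5 + 18\right) = 25 \cdot 4900 \cdot 23 = 122500 \cdot 23 = 2817500$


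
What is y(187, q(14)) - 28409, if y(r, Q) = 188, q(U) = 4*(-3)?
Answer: -28221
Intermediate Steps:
q(U) = -12
y(187, q(14)) - 28409 = 188 - 28409 = -28221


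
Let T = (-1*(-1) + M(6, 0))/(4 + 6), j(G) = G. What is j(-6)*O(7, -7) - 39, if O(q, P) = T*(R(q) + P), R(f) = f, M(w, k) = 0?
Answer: -39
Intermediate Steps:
T = ⅒ (T = (-1*(-1) + 0)/(4 + 6) = (1 + 0)/10 = 1*(⅒) = ⅒ ≈ 0.10000)
O(q, P) = P/10 + q/10 (O(q, P) = (q + P)/10 = (P + q)/10 = P/10 + q/10)
j(-6)*O(7, -7) - 39 = -6*((⅒)*(-7) + (⅒)*7) - 39 = -6*(-7/10 + 7/10) - 39 = -6*0 - 39 = 0 - 39 = -39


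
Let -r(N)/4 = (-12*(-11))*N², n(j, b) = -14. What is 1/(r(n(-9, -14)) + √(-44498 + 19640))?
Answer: -17248/1784965167 - I*√2762/3569930334 ≈ -9.6629e-6 - 1.4722e-8*I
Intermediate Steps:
r(N) = -528*N² (r(N) = -4*(-12*(-11))*N² = -528*N²)
1/(r(n(-9, -14)) + √(-44498 + 19640)) = 1/(-528*(-14)² + √(-44498 + 19640)) = 1/(-528*196 + √(-24858)) = 1/(-103488 + 3*I*√2762)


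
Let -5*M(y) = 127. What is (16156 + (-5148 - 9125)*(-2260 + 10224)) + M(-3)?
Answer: -568270207/5 ≈ -1.1365e+8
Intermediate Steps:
M(y) = -127/5 (M(y) = -⅕*127 = -127/5)
(16156 + (-5148 - 9125)*(-2260 + 10224)) + M(-3) = (16156 + (-5148 - 9125)*(-2260 + 10224)) - 127/5 = (16156 - 14273*7964) - 127/5 = (16156 - 113670172) - 127/5 = -113654016 - 127/5 = -568270207/5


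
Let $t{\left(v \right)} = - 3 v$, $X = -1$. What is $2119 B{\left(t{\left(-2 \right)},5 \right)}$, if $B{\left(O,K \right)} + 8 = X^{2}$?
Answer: $-14833$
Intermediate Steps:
$B{\left(O,K \right)} = -7$ ($B{\left(O,K \right)} = -8 + \left(-1\right)^{2} = -8 + 1 = -7$)
$2119 B{\left(t{\left(-2 \right)},5 \right)} = 2119 \left(-7\right) = -14833$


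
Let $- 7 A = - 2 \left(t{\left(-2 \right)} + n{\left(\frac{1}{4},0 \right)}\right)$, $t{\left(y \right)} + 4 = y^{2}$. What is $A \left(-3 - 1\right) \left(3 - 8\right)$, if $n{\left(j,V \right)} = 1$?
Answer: $\frac{40}{7} \approx 5.7143$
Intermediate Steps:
$t{\left(y \right)} = -4 + y^{2}$
$A = \frac{2}{7}$ ($A = - \frac{\left(-2\right) \left(\left(-4 + \left(-2\right)^{2}\right) + 1\right)}{7} = - \frac{\left(-2\right) \left(\left(-4 + 4\right) + 1\right)}{7} = - \frac{\left(-2\right) \left(0 + 1\right)}{7} = - \frac{\left(-2\right) 1}{7} = \left(- \frac{1}{7}\right) \left(-2\right) = \frac{2}{7} \approx 0.28571$)
$A \left(-3 - 1\right) \left(3 - 8\right) = \frac{2 \left(-3 - 1\right) \left(3 - 8\right)}{7} = \frac{2 \left(\left(-4\right) \left(-5\right)\right)}{7} = \frac{2}{7} \cdot 20 = \frac{40}{7}$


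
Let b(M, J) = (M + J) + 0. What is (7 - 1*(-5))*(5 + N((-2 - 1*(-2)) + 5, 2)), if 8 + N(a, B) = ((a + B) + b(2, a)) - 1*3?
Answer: 96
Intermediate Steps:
b(M, J) = J + M (b(M, J) = (J + M) + 0 = J + M)
N(a, B) = -9 + B + 2*a (N(a, B) = -8 + (((a + B) + (a + 2)) - 1*3) = -8 + (((B + a) + (2 + a)) - 3) = -8 + ((2 + B + 2*a) - 3) = -8 + (-1 + B + 2*a) = -9 + B + 2*a)
(7 - 1*(-5))*(5 + N((-2 - 1*(-2)) + 5, 2)) = (7 - 1*(-5))*(5 + (-9 + 2 + 2*((-2 - 1*(-2)) + 5))) = (7 + 5)*(5 + (-9 + 2 + 2*((-2 + 2) + 5))) = 12*(5 + (-9 + 2 + 2*(0 + 5))) = 12*(5 + (-9 + 2 + 2*5)) = 12*(5 + (-9 + 2 + 10)) = 12*(5 + 3) = 12*8 = 96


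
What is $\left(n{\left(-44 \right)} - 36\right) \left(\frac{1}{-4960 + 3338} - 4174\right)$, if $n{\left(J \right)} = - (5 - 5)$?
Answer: $\frac{121864122}{811} \approx 1.5026 \cdot 10^{5}$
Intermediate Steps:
$n{\left(J \right)} = 0$ ($n{\left(J \right)} = \left(-1\right) 0 = 0$)
$\left(n{\left(-44 \right)} - 36\right) \left(\frac{1}{-4960 + 3338} - 4174\right) = \left(0 - 36\right) \left(\frac{1}{-4960 + 3338} - 4174\right) = - 36 \left(\frac{1}{-1622} - 4174\right) = - 36 \left(- \frac{1}{1622} - 4174\right) = \left(-36\right) \left(- \frac{6770229}{1622}\right) = \frac{121864122}{811}$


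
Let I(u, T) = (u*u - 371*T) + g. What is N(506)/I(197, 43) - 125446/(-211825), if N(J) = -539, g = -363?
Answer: 2707483203/4764579725 ≈ 0.56825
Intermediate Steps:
I(u, T) = -363 + u**2 - 371*T (I(u, T) = (u*u - 371*T) - 363 = (u**2 - 371*T) - 363 = -363 + u**2 - 371*T)
N(506)/I(197, 43) - 125446/(-211825) = -539/(-363 + 197**2 - 371*43) - 125446/(-211825) = -539/(-363 + 38809 - 15953) - 125446*(-1/211825) = -539/22493 + 125446/211825 = 2707483203/4764579725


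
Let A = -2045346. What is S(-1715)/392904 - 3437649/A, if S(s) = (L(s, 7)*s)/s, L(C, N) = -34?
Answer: 6620571083/3939336396 ≈ 1.6806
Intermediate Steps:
S(s) = -34 (S(s) = (-34*s)/s = -34)
S(-1715)/392904 - 3437649/A = -34/392904 - 3437649/(-2045346) = -34*1/392904 - 3437649*(-1/2045346) = -1/11556 + 1145883/681782 = 6620571083/3939336396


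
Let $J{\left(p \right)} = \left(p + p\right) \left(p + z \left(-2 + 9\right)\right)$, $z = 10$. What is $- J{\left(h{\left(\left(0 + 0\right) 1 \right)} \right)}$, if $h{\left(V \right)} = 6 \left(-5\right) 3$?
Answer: $-3600$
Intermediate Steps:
$h{\left(V \right)} = -90$ ($h{\left(V \right)} = \left(-30\right) 3 = -90$)
$J{\left(p \right)} = 2 p \left(70 + p\right)$ ($J{\left(p \right)} = \left(p + p\right) \left(p + 10 \left(-2 + 9\right)\right) = 2 p \left(p + 10 \cdot 7\right) = 2 p \left(p + 70\right) = 2 p \left(70 + p\right)$)
$- J{\left(h{\left(\left(0 + 0\right) 1 \right)} \right)} = - 2 \left(-90\right) \left(70 - 90\right) = - 2 \left(-90\right) \left(-20\right) = \left(-1\right) 3600 = -3600$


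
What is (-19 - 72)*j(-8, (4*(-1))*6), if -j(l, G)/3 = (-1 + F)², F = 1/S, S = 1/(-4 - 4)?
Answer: 22113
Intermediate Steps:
S = -⅛ (S = 1/(-8) = -⅛ ≈ -0.12500)
F = -8 (F = 1/(-⅛) = -8)
j(l, G) = -243 (j(l, G) = -3*(-1 - 8)² = -3*(-9)² = -3*81 = -243)
(-19 - 72)*j(-8, (4*(-1))*6) = (-19 - 72)*(-243) = -91*(-243) = 22113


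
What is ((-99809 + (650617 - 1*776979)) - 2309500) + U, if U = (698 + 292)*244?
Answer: -2294111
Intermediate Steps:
U = 241560 (U = 990*244 = 241560)
((-99809 + (650617 - 1*776979)) - 2309500) + U = ((-99809 + (650617 - 1*776979)) - 2309500) + 241560 = ((-99809 + (650617 - 776979)) - 2309500) + 241560 = ((-99809 - 126362) - 2309500) + 241560 = (-226171 - 2309500) + 241560 = -2535671 + 241560 = -2294111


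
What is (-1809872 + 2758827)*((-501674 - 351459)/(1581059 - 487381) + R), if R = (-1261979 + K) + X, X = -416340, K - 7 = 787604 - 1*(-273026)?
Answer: -33740148342735905/57562 ≈ -5.8615e+11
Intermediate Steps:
K = 1060637 (K = 7 + (787604 - 1*(-273026)) = 7 + (787604 + 273026) = 7 + 1060630 = 1060637)
R = -617682 (R = (-1261979 + 1060637) - 416340 = -201342 - 416340 = -617682)
(-1809872 + 2758827)*((-501674 - 351459)/(1581059 - 487381) + R) = (-1809872 + 2758827)*((-501674 - 351459)/(1581059 - 487381) - 617682) = 948955*(-853133/1093678 - 617682) = 948955*(-675546067529/1093678) = -33740148342735905/57562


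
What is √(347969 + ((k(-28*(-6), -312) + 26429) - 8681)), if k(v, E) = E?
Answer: √365405 ≈ 604.49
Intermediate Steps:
√(347969 + ((k(-28*(-6), -312) + 26429) - 8681)) = √(347969 + ((-312 + 26429) - 8681)) = √(347969 + (26117 - 8681)) = √(347969 + 17436) = √365405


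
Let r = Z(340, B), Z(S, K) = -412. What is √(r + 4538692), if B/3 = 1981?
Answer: 2*√1134570 ≈ 2130.3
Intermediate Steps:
B = 5943 (B = 3*1981 = 5943)
r = -412
√(r + 4538692) = √(-412 + 4538692) = √4538280 = 2*√1134570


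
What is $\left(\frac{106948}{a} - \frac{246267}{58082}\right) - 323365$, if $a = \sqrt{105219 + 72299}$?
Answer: $- \frac{18781932197}{58082} + \frac{53474 \sqrt{177518}}{88759} \approx -3.2312 \cdot 10^{5}$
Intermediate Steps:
$a = \sqrt{177518} \approx 421.33$
$\left(\frac{106948}{a} - \frac{246267}{58082}\right) - 323365 = \left(\frac{106948}{\sqrt{177518}} - \frac{246267}{58082}\right) - 323365 = \left(106948 \frac{\sqrt{177518}}{177518} - \frac{246267}{58082}\right) - 323365 = \left(\frac{53474 \sqrt{177518}}{88759} - \frac{246267}{58082}\right) - 323365 = \left(- \frac{246267}{58082} + \frac{53474 \sqrt{177518}}{88759}\right) - 323365 = - \frac{18781932197}{58082} + \frac{53474 \sqrt{177518}}{88759}$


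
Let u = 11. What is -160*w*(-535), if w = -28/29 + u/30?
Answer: -4459760/87 ≈ -51262.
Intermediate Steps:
w = -521/870 (w = -28/29 + 11/30 = -521/870 ≈ -0.59885)
-160*w*(-535) = -160*(-521/870)*(-535) = (8336/87)*(-535) = -4459760/87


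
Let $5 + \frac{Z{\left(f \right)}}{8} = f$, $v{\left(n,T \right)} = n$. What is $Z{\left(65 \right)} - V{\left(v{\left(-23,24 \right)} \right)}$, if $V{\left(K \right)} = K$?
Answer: $503$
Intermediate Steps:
$Z{\left(f \right)} = -40 + 8 f$
$Z{\left(65 \right)} - V{\left(v{\left(-23,24 \right)} \right)} = \left(-40 + 8 \cdot 65\right) - -23 = \left(-40 + 520\right) + 23 = 480 + 23 = 503$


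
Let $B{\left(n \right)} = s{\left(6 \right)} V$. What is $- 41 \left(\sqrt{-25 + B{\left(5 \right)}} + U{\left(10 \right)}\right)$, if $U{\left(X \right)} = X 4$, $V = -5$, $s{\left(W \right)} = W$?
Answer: $-1640 - 41 i \sqrt{55} \approx -1640.0 - 304.06 i$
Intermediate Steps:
$U{\left(X \right)} = 4 X$
$B{\left(n \right)} = -30$ ($B{\left(n \right)} = 6 \left(-5\right) = -30$)
$- 41 \left(\sqrt{-25 + B{\left(5 \right)}} + U{\left(10 \right)}\right) = - 41 \left(\sqrt{-25 - 30} + 4 \cdot 10\right) = - 41 \left(\sqrt{-55} + 40\right) = - 41 \left(i \sqrt{55} + 40\right) = - 41 \left(40 + i \sqrt{55}\right) = -1640 - 41 i \sqrt{55}$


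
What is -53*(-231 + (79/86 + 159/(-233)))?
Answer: 245074385/20038 ≈ 12230.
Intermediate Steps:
-53*(-231 + (79/86 + 159/(-233))) = -53*(-231 + (79*(1/86) + 159*(-1/233))) = -53*(-231 + (79/86 - 159/233)) = -53*(-231 + 4733/20038) = -53*(-4624045/20038) = 245074385/20038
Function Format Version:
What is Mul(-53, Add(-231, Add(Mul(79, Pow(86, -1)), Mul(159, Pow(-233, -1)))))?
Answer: Rational(245074385, 20038) ≈ 12230.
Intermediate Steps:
Mul(-53, Add(-231, Add(Mul(79, Pow(86, -1)), Mul(159, Pow(-233, -1))))) = Mul(-53, Add(-231, Add(Mul(79, Rational(1, 86)), Mul(159, Rational(-1, 233))))) = Mul(-53, Add(-231, Add(Rational(79, 86), Rational(-159, 233)))) = Mul(-53, Add(-231, Rational(4733, 20038))) = Mul(-53, Rational(-4624045, 20038)) = Rational(245074385, 20038)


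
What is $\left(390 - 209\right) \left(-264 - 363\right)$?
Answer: $-113487$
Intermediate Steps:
$\left(390 - 209\right) \left(-264 - 363\right) = 181 \left(-627\right) = -113487$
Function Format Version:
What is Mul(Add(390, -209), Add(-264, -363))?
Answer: -113487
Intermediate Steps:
Mul(Add(390, -209), Add(-264, -363)) = Mul(181, -627) = -113487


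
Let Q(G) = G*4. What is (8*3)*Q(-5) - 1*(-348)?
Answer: -132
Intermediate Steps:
Q(G) = 4*G
(8*3)*Q(-5) - 1*(-348) = (8*3)*(4*(-5)) - 1*(-348) = 24*(-20) + 348 = -480 + 348 = -132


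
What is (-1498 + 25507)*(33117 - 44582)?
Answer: -275263185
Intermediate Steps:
(-1498 + 25507)*(33117 - 44582) = 24009*(-11465) = -275263185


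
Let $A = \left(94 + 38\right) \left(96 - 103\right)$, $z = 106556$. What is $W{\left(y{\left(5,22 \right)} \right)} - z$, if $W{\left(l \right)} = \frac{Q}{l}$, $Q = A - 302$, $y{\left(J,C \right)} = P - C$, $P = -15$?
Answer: $- \frac{3941346}{37} \approx -1.0652 \cdot 10^{5}$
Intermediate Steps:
$y{\left(J,C \right)} = -15 - C$
$A = -924$ ($A = 132 \left(-7\right) = -924$)
$Q = -1226$ ($Q = -924 - 302 = -1226$)
$W{\left(l \right)} = - \frac{1226}{l}$
$W{\left(y{\left(5,22 \right)} \right)} - z = - \frac{1226}{-15 - 22} - 106556 = - \frac{1226}{-37} - 106556 = \left(-1226\right) \left(- \frac{1}{37}\right) - 106556 = \frac{1226}{37} - 106556 = - \frac{3941346}{37}$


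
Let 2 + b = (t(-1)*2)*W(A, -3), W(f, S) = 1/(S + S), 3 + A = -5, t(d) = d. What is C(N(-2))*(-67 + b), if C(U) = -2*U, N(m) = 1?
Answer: 412/3 ≈ 137.33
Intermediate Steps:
A = -8 (A = -3 - 5 = -8)
W(f, S) = 1/(2*S)
b = -5/3 (b = -2 + (-1*2)*((½)/(-3)) = -2 - (-1)/3 = -2 - 2*(-⅙) = -2 + ⅓ = -5/3 ≈ -1.6667)
C(N(-2))*(-67 + b) = (-2*1)*(-67 - 5/3) = -2*(-206/3) = 412/3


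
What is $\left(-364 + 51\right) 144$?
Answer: $-45072$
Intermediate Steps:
$\left(-364 + 51\right) 144 = \left(-313\right) 144 = -45072$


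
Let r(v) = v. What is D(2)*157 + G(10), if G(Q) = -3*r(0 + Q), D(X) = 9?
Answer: 1383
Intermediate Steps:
G(Q) = -3*Q (G(Q) = -3*(0 + Q) = -3*Q)
D(2)*157 + G(10) = 9*157 - 3*10 = 1413 - 30 = 1383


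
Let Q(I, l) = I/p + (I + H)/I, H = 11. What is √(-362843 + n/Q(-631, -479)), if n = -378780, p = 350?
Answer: √360722998073733/60387 ≈ 314.52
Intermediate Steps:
Q(I, l) = I/350 + (11 + I)/I (Q(I, l) = I/350 + (I + 11)/I = I*(1/350) + (11 + I)/I = I/350 + (11 + I)/I)
√(-362843 + n/Q(-631, -479)) = √(-362843 - 378780/(1 + 11/(-631) + (1/350)*(-631))) = √(-362843 - 378780/(1 + 11*(-1/631) - 631/350)) = √(-362843 - 378780/(1 - 11/631 - 631/350)) = √(-362843 - 378780/(-181161/220850)) = √(-362843 - 378780*(-220850/181161)) = √(-362843 + 27884521000/60387) = √(5973520759/60387) = √360722998073733/60387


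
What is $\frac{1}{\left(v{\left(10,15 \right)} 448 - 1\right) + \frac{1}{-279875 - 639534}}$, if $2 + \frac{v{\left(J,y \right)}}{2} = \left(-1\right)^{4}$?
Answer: $- \frac{919409}{824709874} \approx -0.0011148$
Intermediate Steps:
$v{\left(J,y \right)} = -2$ ($v{\left(J,y \right)} = -4 + 2 \left(-1\right)^{4} = -4 + 2 \cdot 1 = -4 + 2 = -2$)
$\frac{1}{\left(v{\left(10,15 \right)} 448 - 1\right) + \frac{1}{-279875 - 639534}} = \frac{1}{\left(\left(-2\right) 448 - 1\right) + \frac{1}{-279875 - 639534}} = \frac{1}{\left(-896 - 1\right) + \frac{1}{-919409}} = \frac{1}{-897 - \frac{1}{919409}} = \frac{1}{- \frac{824709874}{919409}} = - \frac{919409}{824709874}$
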